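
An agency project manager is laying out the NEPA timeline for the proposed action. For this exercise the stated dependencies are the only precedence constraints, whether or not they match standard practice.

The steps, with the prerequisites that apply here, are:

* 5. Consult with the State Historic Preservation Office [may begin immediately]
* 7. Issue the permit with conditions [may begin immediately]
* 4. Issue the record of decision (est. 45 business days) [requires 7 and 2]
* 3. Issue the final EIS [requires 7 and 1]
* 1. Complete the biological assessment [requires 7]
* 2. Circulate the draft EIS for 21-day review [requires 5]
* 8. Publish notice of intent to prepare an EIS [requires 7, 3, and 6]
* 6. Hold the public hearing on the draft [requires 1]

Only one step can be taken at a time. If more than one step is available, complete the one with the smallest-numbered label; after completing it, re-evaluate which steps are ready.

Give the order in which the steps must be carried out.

5 and 7 have no prerequisites; 5 has the earlier label, so 5 is first.
2 now also ready, so the ready set is {2, 7}; 2 has the earlier label → 2.
7 is the only step now ready → 7.
1 and 4 are both available; 1 has the earlier label → 1.
Now 3, 4 and 6 have their prerequisites met. 3 has the earlier label, so 3 next.
Now 4 and 6 have their prerequisites met. 4 has the earlier label, so 4 next.
That leaves 6 as the only ready step → 6.
8 needed 3, 6 and 7, now all done → 8.

5 → 2 → 7 → 1 → 3 → 4 → 6 → 8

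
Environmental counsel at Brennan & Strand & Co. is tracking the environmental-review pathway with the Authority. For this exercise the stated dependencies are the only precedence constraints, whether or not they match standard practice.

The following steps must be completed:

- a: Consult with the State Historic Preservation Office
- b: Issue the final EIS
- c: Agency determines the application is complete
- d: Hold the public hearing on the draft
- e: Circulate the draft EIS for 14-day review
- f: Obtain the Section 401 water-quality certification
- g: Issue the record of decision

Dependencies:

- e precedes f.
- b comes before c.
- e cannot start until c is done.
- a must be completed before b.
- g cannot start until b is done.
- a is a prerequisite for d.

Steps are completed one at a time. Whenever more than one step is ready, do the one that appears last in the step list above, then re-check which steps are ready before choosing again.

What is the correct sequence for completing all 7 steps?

a → d → b → g → c → e → f

a is the only step with nothing outstanding, so it goes first.
d and b are both available; d is listed later → d.
b is the only step now ready → b.
g and c are both available; g is listed later → g.
Next only c has its prerequisites met → c.
e is the only step now ready → e.
Next only f has its prerequisites met → f.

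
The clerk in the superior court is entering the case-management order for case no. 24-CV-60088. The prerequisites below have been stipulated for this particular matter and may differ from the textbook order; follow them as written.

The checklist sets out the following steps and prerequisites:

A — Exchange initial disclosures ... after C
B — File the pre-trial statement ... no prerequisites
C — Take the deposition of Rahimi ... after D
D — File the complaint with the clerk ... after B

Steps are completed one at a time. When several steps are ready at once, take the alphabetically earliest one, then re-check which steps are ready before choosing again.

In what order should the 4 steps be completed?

B is the only step with nothing outstanding, so it goes first.
D is the only step now ready → D.
C needed D, now all done → C.
Next only A has its prerequisites met → A.

B, D, C, A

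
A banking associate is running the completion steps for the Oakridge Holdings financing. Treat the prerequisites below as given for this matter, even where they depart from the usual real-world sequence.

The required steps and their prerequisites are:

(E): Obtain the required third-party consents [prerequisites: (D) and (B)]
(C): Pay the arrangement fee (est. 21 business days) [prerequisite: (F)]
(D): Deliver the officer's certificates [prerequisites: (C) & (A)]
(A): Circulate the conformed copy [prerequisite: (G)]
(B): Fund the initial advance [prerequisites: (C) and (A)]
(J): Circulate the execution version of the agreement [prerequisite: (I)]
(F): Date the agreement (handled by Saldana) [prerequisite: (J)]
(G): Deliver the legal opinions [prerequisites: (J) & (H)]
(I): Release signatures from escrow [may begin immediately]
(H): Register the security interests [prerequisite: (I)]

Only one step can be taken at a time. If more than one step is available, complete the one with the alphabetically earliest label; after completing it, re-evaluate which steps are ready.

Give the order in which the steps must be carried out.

(I), (H), (J), (F), (C), (G), (A), (B), (D), (E)

(I) is the only step with nothing outstanding, so it goes first.
Now (H) and (J) have their prerequisites met. (H) has the earlier label, so (H) next.
(J) is the only step now ready → (J).
(F) and (G) are both available; (F) has the earlier label → (F).
(C) now also ready, so the ready set is {(C), (G)}; (C) has the earlier label → (C).
(G) needed (H) and (J), now all done → (G).
(A) needed (G), now all done → (A).
Now (B) and (D) have their prerequisites met. (B) has the earlier label, so (B) next.
(D) is the only step now ready → (D).
(E) is the only step now ready → (E).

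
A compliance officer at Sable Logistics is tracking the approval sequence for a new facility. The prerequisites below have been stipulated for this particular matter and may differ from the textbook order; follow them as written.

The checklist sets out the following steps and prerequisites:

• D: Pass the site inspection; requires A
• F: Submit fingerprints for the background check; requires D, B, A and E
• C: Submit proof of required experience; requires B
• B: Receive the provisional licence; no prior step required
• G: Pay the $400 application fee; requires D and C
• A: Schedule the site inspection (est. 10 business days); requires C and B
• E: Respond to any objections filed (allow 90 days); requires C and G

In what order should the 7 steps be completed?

B → C → A → D → G → E → F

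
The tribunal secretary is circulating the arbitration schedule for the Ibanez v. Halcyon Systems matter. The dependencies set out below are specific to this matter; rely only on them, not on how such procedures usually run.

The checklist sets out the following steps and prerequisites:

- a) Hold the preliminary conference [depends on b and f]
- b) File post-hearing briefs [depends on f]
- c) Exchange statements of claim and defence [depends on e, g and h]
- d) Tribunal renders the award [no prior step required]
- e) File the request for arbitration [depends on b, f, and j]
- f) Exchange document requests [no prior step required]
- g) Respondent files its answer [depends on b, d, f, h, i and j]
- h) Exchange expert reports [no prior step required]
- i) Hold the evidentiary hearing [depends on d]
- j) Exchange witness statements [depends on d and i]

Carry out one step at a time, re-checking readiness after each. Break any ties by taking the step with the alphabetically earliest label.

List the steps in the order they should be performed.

d, f, b, a, h, i, j, e, g, c

Nothing is required for d, f and h. d has the earlier label → d first.
Ready: f, h and i. f has the earlier label → f.
b now also ready, so the ready set is {b, h, i}; b has the earlier label → b.
Ready: a, h and i. a has the earlier label → a.
h and i are both available; h has the earlier label → h.
i needed d, now all done → i.
That leaves j as the only ready step → j.
e and g are both available; e has the earlier label → e.
g is the only step now ready → g.
c is the only step now ready → c.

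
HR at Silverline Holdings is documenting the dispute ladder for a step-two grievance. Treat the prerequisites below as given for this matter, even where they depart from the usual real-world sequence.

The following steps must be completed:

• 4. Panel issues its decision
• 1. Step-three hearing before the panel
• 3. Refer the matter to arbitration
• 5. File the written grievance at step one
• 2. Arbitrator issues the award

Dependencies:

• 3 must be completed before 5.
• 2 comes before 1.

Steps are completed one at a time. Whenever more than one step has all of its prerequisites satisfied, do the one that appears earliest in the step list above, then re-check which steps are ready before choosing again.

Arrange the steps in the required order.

4 → 3 → 5 → 2 → 1

4, 3 and 2 have no prerequisites; 4 is listed earlier, so 4 is first.
Now 3 and 2 have their prerequisites met. 3 is listed earlier, so 3 next.
Ready: 5 and 2. 5 is listed earlier → 5.
Next only 2 has its prerequisites met → 2.
1 is the only step now ready → 1.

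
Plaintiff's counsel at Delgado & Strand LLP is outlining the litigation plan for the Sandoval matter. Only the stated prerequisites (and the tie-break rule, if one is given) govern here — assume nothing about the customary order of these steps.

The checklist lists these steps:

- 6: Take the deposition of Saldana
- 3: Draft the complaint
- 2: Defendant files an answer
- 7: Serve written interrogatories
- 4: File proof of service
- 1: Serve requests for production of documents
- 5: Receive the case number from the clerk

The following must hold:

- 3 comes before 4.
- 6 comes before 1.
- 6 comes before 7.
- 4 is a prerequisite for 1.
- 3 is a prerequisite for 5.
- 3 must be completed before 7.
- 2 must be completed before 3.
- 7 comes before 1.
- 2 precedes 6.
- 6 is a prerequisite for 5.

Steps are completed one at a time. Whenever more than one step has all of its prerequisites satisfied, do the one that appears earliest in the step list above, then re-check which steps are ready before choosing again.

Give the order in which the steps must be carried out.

2 has no prerequisites → 2 first.
Now 6 and 3 have their prerequisites met. 6 is listed earlier, so 6 next.
Next only 3 has its prerequisites met → 3.
7, 4 and 5 are all available; 7 is listed earlier → 7.
Ready: 4 and 5. 4 is listed earlier → 4.
1 now also ready, so the ready set is {1, 5}; 1 is listed earlier → 1.
Next only 5 has its prerequisites met → 5.

2, 6, 3, 7, 4, 1, 5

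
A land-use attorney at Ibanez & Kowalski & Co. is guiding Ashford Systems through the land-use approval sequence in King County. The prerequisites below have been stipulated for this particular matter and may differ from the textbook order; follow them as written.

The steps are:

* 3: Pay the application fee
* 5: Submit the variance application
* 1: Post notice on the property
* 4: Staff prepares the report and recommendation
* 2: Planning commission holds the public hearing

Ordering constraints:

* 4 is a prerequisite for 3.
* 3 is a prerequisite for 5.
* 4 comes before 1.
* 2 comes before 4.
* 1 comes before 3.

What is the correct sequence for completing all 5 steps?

2, 4, 1, 3, 5

2 has no prerequisites → 2 first.
4 is the only step now ready → 4.
1 needed 4, now all done → 1.
3 needed 1 and 4, now all done → 3.
Next only 5 has its prerequisites met → 5.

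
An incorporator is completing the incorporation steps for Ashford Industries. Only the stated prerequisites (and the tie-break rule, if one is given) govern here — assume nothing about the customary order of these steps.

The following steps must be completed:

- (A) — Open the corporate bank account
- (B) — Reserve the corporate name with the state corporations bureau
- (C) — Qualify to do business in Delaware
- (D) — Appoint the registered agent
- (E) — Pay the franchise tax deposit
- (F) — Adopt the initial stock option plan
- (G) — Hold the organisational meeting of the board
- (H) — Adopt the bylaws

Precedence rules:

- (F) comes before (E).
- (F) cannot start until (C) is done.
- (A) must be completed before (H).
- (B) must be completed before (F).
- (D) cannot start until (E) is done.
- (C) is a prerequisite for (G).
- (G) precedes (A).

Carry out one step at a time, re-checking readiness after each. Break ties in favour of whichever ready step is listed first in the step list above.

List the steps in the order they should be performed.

Nothing is required for (B) and (C). (B) is listed earlier → (B) first.
That leaves (C) as the only ready step → (C).
Now (F) and (G) have their prerequisites met. (F) is listed earlier, so (F) next.
Ready: (E) and (G). (E) is listed earlier → (E).
Now (D) and (G) have their prerequisites met. (D) is listed earlier, so (D) next.
(G) is the only step now ready → (G).
That leaves (A) as the only ready step → (A).
Next only (H) has its prerequisites met → (H).

(B), (C), (F), (E), (D), (G), (A), (H)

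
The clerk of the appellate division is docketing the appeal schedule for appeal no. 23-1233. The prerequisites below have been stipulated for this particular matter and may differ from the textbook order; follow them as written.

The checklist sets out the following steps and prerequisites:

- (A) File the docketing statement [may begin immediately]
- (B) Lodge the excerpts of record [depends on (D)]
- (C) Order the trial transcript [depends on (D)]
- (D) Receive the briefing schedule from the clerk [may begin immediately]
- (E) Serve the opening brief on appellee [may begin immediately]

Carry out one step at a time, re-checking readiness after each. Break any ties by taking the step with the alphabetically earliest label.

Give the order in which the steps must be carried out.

(A), (D), (B), (C), (E)

Nothing is required for (A), (D) and (E). (A) has the earlier label → (A) first.
Now (D) and (E) have their prerequisites met. (D) has the earlier label, so (D) next.
Now (B), (C) and (E) have their prerequisites met. (B) has the earlier label, so (B) next.
Now (C) and (E) have their prerequisites met. (C) has the earlier label, so (C) next.
Next only (E) has its prerequisites met → (E).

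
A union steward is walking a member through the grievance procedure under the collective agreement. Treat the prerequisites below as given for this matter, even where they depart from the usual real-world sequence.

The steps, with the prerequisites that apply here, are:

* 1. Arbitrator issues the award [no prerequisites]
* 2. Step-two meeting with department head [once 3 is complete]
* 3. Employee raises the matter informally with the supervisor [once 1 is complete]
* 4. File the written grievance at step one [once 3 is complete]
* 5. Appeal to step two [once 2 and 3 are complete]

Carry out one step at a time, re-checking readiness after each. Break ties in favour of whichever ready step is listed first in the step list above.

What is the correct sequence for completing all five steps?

1, 3, 2, 4, 5

1 has no prerequisites → 1 first.
3 needed 1, now all done → 3.
Ready: 2 and 4. 2 is listed earlier → 2.
5 now also ready, so the ready set is {4, 5}; 4 is listed earlier → 4.
5 needed 2 and 3, now all done → 5.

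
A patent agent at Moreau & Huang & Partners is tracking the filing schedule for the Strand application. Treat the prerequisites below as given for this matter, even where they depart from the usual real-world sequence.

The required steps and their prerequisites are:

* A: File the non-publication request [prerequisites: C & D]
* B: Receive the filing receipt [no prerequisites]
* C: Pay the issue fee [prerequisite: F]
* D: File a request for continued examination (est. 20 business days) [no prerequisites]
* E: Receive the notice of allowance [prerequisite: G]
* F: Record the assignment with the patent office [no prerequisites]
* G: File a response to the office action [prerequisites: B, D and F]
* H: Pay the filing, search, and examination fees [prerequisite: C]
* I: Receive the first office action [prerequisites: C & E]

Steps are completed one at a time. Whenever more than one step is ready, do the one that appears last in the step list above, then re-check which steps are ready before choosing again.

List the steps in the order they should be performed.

F, D, C, H, B, G, E, I, A

Nothing is required for F, D and B. F is listed later → F first.
Now D, C and B have their prerequisites met. D is listed later, so D next.
Ready: C and B. C is listed later → C.
H, B and A are all available; H is listed later → H.
B and A are both available; B is listed later → B.
Now G and A have their prerequisites met. G is listed later, so G next.
Ready: E and A. E is listed later → E.
I now also ready, so the ready set is {I, A}; I is listed later → I.
That leaves A as the only ready step → A.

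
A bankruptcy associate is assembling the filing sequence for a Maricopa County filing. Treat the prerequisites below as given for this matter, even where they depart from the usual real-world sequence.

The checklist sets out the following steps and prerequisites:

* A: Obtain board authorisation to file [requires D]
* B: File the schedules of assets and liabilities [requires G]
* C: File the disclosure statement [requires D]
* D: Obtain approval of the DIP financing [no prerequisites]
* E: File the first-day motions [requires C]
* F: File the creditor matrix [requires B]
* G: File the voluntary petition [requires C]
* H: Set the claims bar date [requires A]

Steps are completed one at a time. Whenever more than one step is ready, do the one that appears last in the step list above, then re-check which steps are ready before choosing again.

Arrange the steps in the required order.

Only D has no prerequisites, so it is first.
Ready: C and A. C is listed later → C.
G and E now also ready, so the ready set is {G, E, A}; G is listed later → G.
Ready: E, B and A. E is listed later → E.
B and A are both available; B is listed later → B.
F now also ready, so the ready set is {F, A}; F is listed later → F.
A is the only step now ready → A.
Next only H has its prerequisites met → H.

D, C, G, E, B, F, A, H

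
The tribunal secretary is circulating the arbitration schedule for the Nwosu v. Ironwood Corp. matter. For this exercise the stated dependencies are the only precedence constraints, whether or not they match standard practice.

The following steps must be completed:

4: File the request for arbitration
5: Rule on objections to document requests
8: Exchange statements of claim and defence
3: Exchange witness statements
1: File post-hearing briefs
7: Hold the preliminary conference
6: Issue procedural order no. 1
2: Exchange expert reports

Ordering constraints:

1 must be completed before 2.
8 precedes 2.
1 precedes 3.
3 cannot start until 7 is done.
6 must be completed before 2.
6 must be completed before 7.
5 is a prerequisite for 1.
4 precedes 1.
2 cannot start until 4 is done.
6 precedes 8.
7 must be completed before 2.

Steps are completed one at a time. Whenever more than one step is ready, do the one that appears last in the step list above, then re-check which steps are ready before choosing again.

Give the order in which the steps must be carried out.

6, 7, 8, 5, 4, 1, 2, 3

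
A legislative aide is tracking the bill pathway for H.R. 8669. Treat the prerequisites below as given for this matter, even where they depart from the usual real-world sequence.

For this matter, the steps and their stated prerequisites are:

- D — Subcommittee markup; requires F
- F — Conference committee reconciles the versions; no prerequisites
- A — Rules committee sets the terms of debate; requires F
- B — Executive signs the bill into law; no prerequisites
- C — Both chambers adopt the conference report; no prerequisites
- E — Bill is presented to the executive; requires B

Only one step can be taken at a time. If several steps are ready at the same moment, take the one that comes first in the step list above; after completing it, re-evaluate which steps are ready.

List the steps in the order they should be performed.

F, D, A, B, C, E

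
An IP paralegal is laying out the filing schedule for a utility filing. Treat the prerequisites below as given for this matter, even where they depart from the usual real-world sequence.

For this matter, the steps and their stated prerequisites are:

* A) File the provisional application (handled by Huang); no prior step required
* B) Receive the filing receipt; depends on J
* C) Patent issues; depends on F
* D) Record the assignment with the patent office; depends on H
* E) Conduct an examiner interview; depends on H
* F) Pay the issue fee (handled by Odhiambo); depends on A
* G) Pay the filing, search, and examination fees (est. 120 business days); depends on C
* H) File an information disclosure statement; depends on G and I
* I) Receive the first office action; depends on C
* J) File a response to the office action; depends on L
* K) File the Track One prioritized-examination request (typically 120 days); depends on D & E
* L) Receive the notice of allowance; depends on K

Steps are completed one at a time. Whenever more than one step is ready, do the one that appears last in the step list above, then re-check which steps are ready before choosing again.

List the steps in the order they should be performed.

Only A has no prerequisites, so it is first.
F needed A, now all done → F.
C is the only step now ready → C.
Ready: I and G. I is listed later → I.
G is the only step now ready → G.
That leaves H as the only ready step → H.
Now E and D have their prerequisites met. E is listed later, so E next.
D is the only step now ready → D.
K is the only step now ready → K.
L is the only step now ready → L.
That leaves J as the only ready step → J.
B needed J, now all done → B.

A, F, C, I, G, H, E, D, K, L, J, B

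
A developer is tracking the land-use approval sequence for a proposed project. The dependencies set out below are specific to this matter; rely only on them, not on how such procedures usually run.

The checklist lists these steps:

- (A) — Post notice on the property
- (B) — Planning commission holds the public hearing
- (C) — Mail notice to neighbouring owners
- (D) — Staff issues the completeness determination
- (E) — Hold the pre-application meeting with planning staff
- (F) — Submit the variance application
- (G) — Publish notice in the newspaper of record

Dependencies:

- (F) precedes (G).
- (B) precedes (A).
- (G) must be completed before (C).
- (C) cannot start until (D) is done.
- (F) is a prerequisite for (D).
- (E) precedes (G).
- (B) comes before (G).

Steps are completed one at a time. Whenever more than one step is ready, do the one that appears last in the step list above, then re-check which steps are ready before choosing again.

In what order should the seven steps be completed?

(F) (E) (D) (B) (G) (C) (A)

Nothing is required for (F), (E) and (B). (F) is listed later → (F) first.
(D) now also ready, so the ready set is {(E), (D), (B)}; (E) is listed later → (E).
(D) and (B) are both available; (D) is listed later → (D).
That leaves (B) as the only ready step → (B).
Now (G) and (A) have their prerequisites met. (G) is listed later, so (G) next.
Ready: (C) and (A). (C) is listed later → (C).
(A) needed (B), now all done → (A).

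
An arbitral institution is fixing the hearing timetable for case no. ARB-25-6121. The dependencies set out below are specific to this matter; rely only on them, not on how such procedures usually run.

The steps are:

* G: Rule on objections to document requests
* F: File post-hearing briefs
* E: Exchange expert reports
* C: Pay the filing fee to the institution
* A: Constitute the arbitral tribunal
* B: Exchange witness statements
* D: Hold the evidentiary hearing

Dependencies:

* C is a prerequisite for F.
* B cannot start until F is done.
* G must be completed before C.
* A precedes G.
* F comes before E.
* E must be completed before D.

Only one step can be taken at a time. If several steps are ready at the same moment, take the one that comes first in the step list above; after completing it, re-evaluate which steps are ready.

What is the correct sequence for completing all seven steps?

A → G → C → F → E → B → D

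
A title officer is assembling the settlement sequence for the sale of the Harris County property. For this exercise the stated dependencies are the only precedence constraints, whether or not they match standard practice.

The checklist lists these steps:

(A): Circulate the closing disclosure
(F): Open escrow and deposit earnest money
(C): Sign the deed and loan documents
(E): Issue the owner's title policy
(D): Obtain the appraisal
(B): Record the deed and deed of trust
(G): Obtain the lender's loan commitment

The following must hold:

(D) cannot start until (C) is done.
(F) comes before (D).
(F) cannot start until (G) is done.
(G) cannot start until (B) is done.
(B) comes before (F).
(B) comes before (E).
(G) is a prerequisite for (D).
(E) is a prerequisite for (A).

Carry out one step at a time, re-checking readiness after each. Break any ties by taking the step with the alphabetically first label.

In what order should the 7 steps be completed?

(B) and (C) have no prerequisites; (B) has the earlier label, so (B) is first.
(E) and (G) now also ready, so the ready set is {(C), (E), (G)}; (C) has the earlier label → (C).
Now (E) and (G) have their prerequisites met. (E) has the earlier label, so (E) next.
(A) now also ready, so the ready set is {(A), (G)}; (A) has the earlier label → (A).
(G) needed (B), now all done → (G).
That leaves (F) as the only ready step → (F).
(D) needed (C), (F) and (G), now all done → (D).

(B), (C), (E), (A), (G), (F), (D)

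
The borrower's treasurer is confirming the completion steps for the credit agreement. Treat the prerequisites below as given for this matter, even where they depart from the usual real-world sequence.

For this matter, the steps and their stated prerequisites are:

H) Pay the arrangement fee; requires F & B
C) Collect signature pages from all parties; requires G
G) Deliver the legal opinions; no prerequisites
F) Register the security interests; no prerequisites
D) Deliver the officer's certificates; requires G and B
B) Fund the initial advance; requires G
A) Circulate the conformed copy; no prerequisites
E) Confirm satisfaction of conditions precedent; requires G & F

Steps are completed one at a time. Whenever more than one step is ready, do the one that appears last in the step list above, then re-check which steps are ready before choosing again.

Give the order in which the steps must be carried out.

A F G E B D C H

A, F and G have no prerequisites; A is listed later, so A is first.
Now F and G have their prerequisites met. F is listed later, so F next.
Next only G has its prerequisites met → G.
E, B and C are all available; E is listed later → E.
B and C are both available; B is listed later → B.
D and H now also ready, so the ready set is {D, C, H}; D is listed later → D.
Ready: C and H. C is listed later → C.
H is the only step now ready → H.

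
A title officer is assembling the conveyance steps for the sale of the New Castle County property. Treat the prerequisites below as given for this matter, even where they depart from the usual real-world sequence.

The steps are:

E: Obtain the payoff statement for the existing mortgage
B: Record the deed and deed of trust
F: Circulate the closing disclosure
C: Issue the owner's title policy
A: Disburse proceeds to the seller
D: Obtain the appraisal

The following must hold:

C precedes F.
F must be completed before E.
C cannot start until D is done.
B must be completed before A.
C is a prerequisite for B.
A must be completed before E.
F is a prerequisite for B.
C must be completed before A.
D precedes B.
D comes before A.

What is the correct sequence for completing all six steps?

D → C → F → B → A → E

D has no prerequisites → D first.
C needed D, now all done → C.
That leaves F as the only ready step → F.
B needed F, C and D, now all done → B.
A is the only step now ready → A.
That leaves E as the only ready step → E.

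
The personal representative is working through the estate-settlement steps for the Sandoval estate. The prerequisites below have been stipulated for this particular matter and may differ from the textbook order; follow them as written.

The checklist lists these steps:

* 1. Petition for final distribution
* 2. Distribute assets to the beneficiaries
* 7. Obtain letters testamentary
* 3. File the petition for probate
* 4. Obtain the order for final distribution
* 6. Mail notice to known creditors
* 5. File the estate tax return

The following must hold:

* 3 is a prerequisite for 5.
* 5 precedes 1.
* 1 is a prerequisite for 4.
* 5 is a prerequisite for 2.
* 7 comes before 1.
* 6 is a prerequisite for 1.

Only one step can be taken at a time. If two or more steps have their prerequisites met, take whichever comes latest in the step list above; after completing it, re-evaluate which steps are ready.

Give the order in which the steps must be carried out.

6, 3, 5, 7, 2, 1, 4

6, 3 and 7 have no prerequisites; 6 is listed later, so 6 is first.
3 and 7 are both available; 3 is listed later → 3.
5 now also ready, so the ready set is {5, 7}; 5 is listed later → 5.
2 now also ready, so the ready set is {7, 2}; 7 is listed later → 7.
Now 2 and 1 have their prerequisites met. 2 is listed later, so 2 next.
Next only 1 has its prerequisites met → 1.
That leaves 4 as the only ready step → 4.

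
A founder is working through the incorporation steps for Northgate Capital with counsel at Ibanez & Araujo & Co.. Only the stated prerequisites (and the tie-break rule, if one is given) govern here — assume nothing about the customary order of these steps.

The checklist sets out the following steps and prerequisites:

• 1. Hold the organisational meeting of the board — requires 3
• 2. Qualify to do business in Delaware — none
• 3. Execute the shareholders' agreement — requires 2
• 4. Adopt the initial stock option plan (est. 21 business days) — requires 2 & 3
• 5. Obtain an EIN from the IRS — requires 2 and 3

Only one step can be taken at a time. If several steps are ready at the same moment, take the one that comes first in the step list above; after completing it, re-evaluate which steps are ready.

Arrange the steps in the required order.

2 is the only step with nothing outstanding, so it goes first.
That leaves 3 as the only ready step → 3.
Now 1, 4 and 5 have their prerequisites met. 1 is listed earlier, so 1 next.
Now 4 and 5 have their prerequisites met. 4 is listed earlier, so 4 next.
5 is the only step now ready → 5.

2, 3, 1, 4, 5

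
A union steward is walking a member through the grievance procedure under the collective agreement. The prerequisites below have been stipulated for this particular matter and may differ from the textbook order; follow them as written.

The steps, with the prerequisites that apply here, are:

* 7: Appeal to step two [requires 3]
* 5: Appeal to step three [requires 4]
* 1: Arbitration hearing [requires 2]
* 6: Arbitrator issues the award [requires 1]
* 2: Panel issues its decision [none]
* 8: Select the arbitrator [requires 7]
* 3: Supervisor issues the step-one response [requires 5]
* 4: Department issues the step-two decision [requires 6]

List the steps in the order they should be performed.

2 1 6 4 5 3 7 8

Only 2 has no prerequisites, so it is first.
1 needed 2, now all done → 1.
6 needed 1, now all done → 6.
4 needed 6, now all done → 4.
5 needed 4, now all done → 5.
3 needed 5, now all done → 3.
7 needed 3, now all done → 7.
That leaves 8 as the only ready step → 8.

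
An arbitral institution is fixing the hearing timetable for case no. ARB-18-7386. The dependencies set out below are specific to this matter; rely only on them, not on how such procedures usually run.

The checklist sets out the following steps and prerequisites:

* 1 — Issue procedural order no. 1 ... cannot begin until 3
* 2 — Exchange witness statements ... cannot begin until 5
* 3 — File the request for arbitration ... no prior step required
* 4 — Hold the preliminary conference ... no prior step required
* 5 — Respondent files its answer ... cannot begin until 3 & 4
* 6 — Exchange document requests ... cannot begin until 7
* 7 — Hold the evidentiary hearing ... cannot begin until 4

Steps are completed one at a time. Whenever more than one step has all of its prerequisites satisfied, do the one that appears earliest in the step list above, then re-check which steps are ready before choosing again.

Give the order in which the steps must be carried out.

3 and 4 have no prerequisites; 3 is listed earlier, so 3 is first.
Ready: 1 and 4. 1 is listed earlier → 1.
Next only 4 has its prerequisites met → 4.
Ready: 5 and 7. 5 is listed earlier → 5.
2 now also ready, so the ready set is {2, 7}; 2 is listed earlier → 2.
That leaves 7 as the only ready step → 7.
6 is the only step now ready → 6.

3, 1, 4, 5, 2, 7, 6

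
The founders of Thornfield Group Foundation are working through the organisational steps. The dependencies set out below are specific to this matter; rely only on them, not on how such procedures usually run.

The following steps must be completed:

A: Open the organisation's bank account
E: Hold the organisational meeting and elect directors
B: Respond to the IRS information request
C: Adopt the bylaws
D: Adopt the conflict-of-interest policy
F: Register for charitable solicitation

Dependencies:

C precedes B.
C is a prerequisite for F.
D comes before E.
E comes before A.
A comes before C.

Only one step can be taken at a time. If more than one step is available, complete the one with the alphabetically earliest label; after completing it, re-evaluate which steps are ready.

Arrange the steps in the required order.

D, E, A, C, B, F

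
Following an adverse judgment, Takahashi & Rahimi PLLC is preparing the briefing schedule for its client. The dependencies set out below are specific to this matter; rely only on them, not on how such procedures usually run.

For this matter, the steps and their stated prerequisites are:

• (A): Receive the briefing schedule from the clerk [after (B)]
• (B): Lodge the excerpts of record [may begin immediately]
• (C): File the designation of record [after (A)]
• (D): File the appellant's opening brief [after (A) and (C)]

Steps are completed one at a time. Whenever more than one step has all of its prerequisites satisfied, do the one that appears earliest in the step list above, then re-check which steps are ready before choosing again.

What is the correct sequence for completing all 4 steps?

(B) (A) (C) (D)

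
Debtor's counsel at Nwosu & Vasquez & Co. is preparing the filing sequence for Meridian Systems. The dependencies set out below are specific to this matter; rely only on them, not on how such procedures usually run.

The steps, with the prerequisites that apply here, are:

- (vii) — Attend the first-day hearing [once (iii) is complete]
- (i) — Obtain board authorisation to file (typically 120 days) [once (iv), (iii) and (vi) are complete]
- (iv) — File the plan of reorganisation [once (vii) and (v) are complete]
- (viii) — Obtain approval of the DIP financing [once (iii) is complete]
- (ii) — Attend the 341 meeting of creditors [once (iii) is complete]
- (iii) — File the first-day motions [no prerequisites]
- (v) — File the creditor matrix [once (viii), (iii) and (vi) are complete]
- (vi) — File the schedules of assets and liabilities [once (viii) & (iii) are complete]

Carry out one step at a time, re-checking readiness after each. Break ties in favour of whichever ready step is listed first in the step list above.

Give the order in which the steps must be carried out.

(iii), (vii), (viii), (ii), (vi), (v), (iv), (i)

Only (iii) has no prerequisites, so it is first.
Now (vii), (viii) and (ii) have their prerequisites met. (vii) is listed earlier, so (vii) next.
Now (viii) and (ii) have their prerequisites met. (viii) is listed earlier, so (viii) next.
Ready: (ii) and (vi). (ii) is listed earlier → (ii).
That leaves (vi) as the only ready step → (vi).
Next only (v) has its prerequisites met → (v).
(iv) needed (vii) and (v), now all done → (iv).
Next only (i) has its prerequisites met → (i).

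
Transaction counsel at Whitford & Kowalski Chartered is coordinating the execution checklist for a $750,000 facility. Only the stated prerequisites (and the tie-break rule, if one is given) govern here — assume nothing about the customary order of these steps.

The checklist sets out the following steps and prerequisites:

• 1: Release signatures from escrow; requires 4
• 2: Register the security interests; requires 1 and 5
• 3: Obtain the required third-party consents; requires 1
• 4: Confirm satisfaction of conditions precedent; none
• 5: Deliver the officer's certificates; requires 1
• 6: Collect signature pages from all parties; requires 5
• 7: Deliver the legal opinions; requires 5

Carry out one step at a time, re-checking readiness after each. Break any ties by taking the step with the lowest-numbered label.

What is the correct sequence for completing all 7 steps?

4, 1, 3, 5, 2, 6, 7

4 is the only step with nothing outstanding, so it goes first.
1 needed 4, now all done → 1.
Ready: 3 and 5. 3 has the earlier label → 3.
5 needed 1, now all done → 5.
2, 6 and 7 are all available; 2 has the earlier label → 2.
Now 6 and 7 have their prerequisites met. 6 has the earlier label, so 6 next.
That leaves 7 as the only ready step → 7.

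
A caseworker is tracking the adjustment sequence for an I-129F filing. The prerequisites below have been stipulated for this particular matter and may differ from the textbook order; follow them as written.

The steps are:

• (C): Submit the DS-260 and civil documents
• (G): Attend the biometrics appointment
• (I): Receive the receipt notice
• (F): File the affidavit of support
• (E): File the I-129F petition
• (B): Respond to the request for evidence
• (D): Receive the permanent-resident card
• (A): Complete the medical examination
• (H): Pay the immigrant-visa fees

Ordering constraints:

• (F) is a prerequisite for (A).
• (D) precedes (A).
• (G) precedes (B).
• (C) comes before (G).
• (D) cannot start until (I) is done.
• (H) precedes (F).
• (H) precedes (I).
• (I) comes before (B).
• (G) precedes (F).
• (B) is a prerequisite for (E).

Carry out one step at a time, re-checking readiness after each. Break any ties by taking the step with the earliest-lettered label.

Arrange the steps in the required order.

(C), (G), (H), (F), (I), (B), (D), (A), (E)

Nothing is required for (C) and (H). (C) has the earlier label → (C) first.
(G) now also ready, so the ready set is {(G), (H)}; (G) has the earlier label → (G).
That leaves (H) as the only ready step → (H).
Now (F) and (I) have their prerequisites met. (F) has the earlier label, so (F) next.
Next only (I) has its prerequisites met → (I).
(B) and (D) are both available; (B) has the earlier label → (B).
(E) now also ready, so the ready set is {(D), (E)}; (D) has the earlier label → (D).
(A) now also ready, so the ready set is {(A), (E)}; (A) has the earlier label → (A).
Next only (E) has its prerequisites met → (E).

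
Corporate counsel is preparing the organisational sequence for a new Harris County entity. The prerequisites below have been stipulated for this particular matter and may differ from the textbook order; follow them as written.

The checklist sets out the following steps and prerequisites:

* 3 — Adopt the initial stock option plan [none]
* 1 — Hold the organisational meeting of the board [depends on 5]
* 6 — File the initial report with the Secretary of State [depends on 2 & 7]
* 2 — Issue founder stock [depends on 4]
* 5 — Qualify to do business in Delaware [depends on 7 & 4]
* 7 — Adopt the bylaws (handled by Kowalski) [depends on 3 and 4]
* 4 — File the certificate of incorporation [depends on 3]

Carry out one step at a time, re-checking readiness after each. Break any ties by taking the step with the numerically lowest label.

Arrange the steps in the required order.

3, 4, 2, 7, 5, 1, 6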